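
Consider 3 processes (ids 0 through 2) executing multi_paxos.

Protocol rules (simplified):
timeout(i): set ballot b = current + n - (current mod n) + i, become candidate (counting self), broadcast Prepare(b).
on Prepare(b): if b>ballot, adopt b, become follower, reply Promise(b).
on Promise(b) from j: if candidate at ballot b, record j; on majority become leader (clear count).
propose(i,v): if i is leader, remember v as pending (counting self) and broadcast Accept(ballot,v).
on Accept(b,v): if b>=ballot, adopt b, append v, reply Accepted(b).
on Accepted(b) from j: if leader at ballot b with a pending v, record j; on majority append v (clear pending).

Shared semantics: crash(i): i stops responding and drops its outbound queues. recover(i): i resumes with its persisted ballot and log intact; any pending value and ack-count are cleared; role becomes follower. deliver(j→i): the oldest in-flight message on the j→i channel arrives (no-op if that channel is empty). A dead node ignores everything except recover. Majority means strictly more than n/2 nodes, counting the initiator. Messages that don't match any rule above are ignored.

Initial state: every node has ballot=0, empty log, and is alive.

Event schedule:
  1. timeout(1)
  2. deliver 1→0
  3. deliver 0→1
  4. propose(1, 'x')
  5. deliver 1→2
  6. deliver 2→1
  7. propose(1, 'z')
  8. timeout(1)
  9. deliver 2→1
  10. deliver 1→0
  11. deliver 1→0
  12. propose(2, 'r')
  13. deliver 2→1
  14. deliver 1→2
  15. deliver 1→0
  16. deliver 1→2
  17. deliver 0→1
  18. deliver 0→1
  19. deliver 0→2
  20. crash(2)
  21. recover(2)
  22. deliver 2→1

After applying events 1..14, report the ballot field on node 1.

e1 timeout(1): 1[cand,b=4,-]
e2 deliver 1→0: 0[foll,b=4,-]
e3 deliver 0→1: 1[lead,b=4,-]
e4 propose(1,'x'): ·
e5 deliver 1→2: 2[foll,b=4,-]
e6 deliver 2→1: ·
e7 propose(1,'z'): ·
e8 timeout(1): 1[cand,b=7,-]
e9 deliver 2→1: ·
e10 deliver 1→0: 0[foll,b=4,x]
e11 deliver 1→0: 0[foll,b=4,x,z]
e12 propose(2,'r'): ·
e13 deliver 2→1: ·
e14 deliver 1→2: 2[foll,b=4,x]

7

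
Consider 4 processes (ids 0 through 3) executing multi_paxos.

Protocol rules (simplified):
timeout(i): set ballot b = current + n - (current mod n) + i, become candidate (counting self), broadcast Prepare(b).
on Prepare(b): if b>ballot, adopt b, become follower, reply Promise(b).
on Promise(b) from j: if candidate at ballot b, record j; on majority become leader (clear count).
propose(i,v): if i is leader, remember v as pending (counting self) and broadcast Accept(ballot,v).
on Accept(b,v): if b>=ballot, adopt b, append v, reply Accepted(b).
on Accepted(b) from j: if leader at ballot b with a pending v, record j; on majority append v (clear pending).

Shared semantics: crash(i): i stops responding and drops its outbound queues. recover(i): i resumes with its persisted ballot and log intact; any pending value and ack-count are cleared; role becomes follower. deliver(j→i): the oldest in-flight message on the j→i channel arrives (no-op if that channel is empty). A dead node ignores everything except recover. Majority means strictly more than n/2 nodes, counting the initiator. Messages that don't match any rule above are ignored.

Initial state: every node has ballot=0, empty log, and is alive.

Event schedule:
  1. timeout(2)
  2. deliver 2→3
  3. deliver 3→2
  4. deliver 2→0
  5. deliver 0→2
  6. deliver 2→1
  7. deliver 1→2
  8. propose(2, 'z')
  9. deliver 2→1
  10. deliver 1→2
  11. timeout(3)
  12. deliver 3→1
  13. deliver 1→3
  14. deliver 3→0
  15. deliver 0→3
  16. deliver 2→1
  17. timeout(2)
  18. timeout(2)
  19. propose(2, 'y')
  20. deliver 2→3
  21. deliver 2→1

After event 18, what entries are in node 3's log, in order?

step 1 timeout(2): 2={cand,b=6,log=-}
step 2 deliver 2→3: 3={foll,b=6,log=-}
step 3 deliver 3→2: —
step 4 deliver 2→0: 0={foll,b=6,log=-}
step 5 deliver 0→2: 2={lead,b=6,log=-}
step 6 deliver 2→1: 1={foll,b=6,log=-}
step 7 deliver 1→2: —
step 8 propose(2,'z'): —
step 9 deliver 2→1: 1={foll,b=6,log=z}
step 10 deliver 1→2: —
step 11 timeout(3): 3={cand,b=11,log=-}
step 12 deliver 3→1: 1={foll,b=11,log=z}
step 13 deliver 1→3: —
step 14 deliver 3→0: 0={foll,b=11,log=-}
step 15 deliver 0→3: 3={lead,b=11,log=-}
step 16 deliver 2→1: —
step 17 timeout(2): 2={cand,b=10,log=-}
step 18 timeout(2): 2={cand,b=14,log=-}

empty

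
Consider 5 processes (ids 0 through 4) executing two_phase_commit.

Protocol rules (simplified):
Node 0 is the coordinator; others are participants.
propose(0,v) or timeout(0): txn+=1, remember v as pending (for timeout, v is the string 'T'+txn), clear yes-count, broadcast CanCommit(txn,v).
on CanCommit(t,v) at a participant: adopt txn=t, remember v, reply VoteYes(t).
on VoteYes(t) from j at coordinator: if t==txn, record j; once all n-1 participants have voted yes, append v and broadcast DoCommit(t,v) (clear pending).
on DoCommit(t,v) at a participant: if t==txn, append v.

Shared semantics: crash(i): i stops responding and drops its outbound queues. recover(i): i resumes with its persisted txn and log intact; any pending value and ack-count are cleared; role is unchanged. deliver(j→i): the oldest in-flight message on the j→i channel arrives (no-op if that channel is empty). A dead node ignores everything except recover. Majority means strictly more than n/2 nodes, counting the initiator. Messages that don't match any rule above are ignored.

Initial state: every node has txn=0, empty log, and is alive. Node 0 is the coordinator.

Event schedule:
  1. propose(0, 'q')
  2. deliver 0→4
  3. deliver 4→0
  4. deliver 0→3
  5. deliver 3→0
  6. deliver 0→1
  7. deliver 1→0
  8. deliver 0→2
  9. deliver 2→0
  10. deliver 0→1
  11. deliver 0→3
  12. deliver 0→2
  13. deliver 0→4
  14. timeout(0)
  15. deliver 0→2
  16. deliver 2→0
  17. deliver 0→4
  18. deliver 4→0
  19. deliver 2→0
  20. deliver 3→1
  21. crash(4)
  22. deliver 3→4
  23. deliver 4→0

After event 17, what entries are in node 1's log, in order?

q

e1 propose(0,'q'): 0[coor,t=1,-]
e2 deliver 0→4: 4[part,t=1,-]
e3 deliver 4→0: ·
e4 deliver 0→3: 3[part,t=1,-]
e5 deliver 3→0: ·
e6 deliver 0→1: 1[part,t=1,-]
e7 deliver 1→0: ·
e8 deliver 0→2: 2[part,t=1,-]
e9 deliver 2→0: 0[coor,t=1,q]
e10 deliver 0→1: 1[part,t=1,q]
e11 deliver 0→3: 3[part,t=1,q]
e12 deliver 0→2: 2[part,t=1,q]
e13 deliver 0→4: 4[part,t=1,q]
e14 timeout(0): 0[coor,t=2,q]
e15 deliver 0→2: 2[part,t=2,q]
e16 deliver 2→0: ·
e17 deliver 0→4: 4[part,t=2,q]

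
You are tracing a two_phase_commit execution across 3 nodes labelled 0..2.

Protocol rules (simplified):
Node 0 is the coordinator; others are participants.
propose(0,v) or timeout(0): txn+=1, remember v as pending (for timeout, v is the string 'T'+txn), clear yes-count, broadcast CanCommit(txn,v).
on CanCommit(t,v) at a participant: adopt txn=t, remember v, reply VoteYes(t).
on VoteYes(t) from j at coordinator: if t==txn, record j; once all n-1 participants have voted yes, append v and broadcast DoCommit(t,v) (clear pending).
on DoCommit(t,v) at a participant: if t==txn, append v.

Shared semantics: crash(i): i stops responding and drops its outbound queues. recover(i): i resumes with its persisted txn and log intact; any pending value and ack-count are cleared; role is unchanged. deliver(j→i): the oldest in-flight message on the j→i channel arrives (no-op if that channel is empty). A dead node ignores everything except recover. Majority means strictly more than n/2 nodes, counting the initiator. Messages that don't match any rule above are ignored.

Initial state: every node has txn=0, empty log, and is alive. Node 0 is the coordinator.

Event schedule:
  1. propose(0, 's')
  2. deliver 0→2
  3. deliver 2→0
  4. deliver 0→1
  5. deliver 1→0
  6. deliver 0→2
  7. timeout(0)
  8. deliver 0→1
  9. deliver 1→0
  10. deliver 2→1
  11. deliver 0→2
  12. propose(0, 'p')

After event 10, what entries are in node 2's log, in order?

1. propose(0,'s'):  <0:coor t1 ->
2. deliver 0→2:  <2:part t1 ->
3. deliver 2→0:  nop
4. deliver 0→1:  <1:part t1 ->
5. deliver 1→0:  <0:coor t1 s>
6. deliver 0→2:  <2:part t1 s>
7. timeout(0):  <0:coor t2 s>
8. deliver 0→1:  <1:part t1 s>
9. deliver 1→0:  nop
10. deliver 2→1:  nop

s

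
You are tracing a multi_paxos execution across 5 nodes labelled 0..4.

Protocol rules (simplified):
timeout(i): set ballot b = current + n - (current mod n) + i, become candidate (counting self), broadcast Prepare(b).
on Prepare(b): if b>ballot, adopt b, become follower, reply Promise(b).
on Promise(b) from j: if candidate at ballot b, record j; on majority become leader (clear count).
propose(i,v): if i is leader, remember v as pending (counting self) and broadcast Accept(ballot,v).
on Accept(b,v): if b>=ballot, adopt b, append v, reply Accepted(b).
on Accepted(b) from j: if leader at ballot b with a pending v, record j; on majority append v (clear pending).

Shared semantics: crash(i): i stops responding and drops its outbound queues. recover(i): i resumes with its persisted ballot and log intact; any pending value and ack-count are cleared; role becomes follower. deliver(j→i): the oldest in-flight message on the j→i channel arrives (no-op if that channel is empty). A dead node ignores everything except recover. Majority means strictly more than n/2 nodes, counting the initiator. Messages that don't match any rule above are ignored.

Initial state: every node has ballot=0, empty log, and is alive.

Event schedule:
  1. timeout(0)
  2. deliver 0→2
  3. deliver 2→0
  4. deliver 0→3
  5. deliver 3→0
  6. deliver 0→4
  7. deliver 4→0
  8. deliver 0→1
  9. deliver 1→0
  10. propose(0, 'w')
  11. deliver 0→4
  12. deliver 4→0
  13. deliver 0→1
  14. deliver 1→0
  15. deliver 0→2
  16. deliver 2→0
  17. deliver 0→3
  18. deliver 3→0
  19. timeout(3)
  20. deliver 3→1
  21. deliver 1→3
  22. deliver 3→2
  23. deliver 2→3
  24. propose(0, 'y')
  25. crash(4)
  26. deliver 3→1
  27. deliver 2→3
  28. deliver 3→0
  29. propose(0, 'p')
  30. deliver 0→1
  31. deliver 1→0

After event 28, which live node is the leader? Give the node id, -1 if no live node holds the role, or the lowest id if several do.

3

e1 timeout(0): 0[cand,b=5,-]
e2 deliver 0→2: 2[foll,b=5,-]
e3 deliver 2→0: ·
e4 deliver 0→3: 3[foll,b=5,-]
e5 deliver 3→0: 0[lead,b=5,-]
e6 deliver 0→4: 4[foll,b=5,-]
e7 deliver 4→0: ·
e8 deliver 0→1: 1[foll,b=5,-]
e9 deliver 1→0: ·
e10 propose(0,'w'): ·
e11 deliver 0→4: 4[foll,b=5,w]
e12 deliver 4→0: ·
e13 deliver 0→1: 1[foll,b=5,w]
e14 deliver 1→0: 0[lead,b=5,w]
e15 deliver 0→2: 2[foll,b=5,w]
e16 deliver 2→0: ·
e17 deliver 0→3: 3[foll,b=5,w]
e18 deliver 3→0: ·
e19 timeout(3): 3[cand,b=13,w]
e20 deliver 3→1: 1[foll,b=13,w]
e21 deliver 1→3: ·
e22 deliver 3→2: 2[foll,b=13,w]
e23 deliver 2→3: 3[lead,b=13,w]
e24 propose(0,'y'): ·
e25 crash(4): 4[✗foll,b=5,w]
e26 deliver 3→1: ·
e27 deliver 2→3: ·
e28 deliver 3→0: 0[foll,b=13,w]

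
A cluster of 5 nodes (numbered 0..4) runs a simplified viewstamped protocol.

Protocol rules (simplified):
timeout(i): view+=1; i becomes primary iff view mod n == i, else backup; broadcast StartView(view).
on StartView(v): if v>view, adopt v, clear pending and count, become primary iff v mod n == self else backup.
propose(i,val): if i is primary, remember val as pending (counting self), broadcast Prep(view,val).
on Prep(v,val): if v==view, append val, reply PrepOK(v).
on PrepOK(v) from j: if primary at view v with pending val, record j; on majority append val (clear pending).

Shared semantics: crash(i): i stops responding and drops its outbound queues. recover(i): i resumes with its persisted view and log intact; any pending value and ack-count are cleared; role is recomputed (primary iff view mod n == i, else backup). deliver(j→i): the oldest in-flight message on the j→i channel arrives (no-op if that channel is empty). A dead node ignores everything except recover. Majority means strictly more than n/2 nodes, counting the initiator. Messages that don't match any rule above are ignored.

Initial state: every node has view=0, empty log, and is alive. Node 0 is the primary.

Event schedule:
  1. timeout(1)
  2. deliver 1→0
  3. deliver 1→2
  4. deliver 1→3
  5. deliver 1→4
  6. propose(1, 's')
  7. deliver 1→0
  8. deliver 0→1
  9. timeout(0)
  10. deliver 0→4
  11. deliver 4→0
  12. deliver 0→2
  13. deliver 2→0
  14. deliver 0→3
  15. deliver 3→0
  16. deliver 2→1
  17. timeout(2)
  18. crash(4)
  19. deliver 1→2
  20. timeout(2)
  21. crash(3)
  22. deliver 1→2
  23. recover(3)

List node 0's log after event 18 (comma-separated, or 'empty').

step 1 timeout(1): 1={prim,v=1,log=-}
step 2 deliver 1→0: 0={back,v=1,log=-}
step 3 deliver 1→2: 2={back,v=1,log=-}
step 4 deliver 1→3: 3={back,v=1,log=-}
step 5 deliver 1→4: 4={back,v=1,log=-}
step 6 propose(1,'s'): —
step 7 deliver 1→0: 0={back,v=1,log=s}
step 8 deliver 0→1: —
step 9 timeout(0): 0={back,v=2,log=s}
step 10 deliver 0→4: 4={back,v=2,log=-}
step 11 deliver 4→0: —
step 12 deliver 0→2: 2={prim,v=2,log=-}
step 13 deliver 2→0: —
step 14 deliver 0→3: 3={back,v=2,log=-}
step 15 deliver 3→0: —
step 16 deliver 2→1: —
step 17 timeout(2): 2={back,v=3,log=-}
step 18 crash(4): 4={✗back,v=2,log=-}

s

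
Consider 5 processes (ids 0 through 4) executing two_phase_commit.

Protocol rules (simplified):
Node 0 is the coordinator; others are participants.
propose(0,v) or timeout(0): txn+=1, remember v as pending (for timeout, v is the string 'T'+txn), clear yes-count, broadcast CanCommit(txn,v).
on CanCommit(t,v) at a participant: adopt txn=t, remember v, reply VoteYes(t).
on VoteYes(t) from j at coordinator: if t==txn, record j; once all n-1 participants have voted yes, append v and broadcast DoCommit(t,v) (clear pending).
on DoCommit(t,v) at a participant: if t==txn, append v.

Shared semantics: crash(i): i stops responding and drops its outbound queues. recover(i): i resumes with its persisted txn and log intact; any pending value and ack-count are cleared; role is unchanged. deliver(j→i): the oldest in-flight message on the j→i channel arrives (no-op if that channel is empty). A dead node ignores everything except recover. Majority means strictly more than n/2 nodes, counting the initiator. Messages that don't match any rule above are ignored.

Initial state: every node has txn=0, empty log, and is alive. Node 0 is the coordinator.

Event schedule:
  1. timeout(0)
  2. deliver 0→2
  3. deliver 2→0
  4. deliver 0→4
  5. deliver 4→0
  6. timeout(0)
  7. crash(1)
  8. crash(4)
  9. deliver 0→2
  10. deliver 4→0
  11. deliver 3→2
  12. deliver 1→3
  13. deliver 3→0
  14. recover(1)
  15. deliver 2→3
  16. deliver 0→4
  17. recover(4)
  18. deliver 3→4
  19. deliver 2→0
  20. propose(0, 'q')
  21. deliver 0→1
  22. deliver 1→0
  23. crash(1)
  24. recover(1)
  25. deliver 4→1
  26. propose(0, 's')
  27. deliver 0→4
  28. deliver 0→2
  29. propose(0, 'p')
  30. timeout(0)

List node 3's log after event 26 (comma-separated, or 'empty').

e1 timeout(0): 0[coor,t=1,-]
e2 deliver 0→2: 2[part,t=1,-]
e3 deliver 2→0: ·
e4 deliver 0→4: 4[part,t=1,-]
e5 deliver 4→0: ·
e6 timeout(0): 0[coor,t=2,-]
e7 crash(1): 1[✗part,t=0,-]
e8 crash(4): 4[✗part,t=1,-]
e9 deliver 0→2: 2[part,t=2,-]
e10 deliver 4→0: ·
e11 deliver 3→2: ·
e12 deliver 1→3: ·
e13 deliver 3→0: ·
e14 recover(1): 1[part,t=0,-]
e15 deliver 2→3: ·
e16 deliver 0→4: ·
e17 recover(4): 4[part,t=1,-]
e18 deliver 3→4: ·
e19 deliver 2→0: ·
e20 propose(0,'q'): 0[coor,t=3,-]
e21 deliver 0→1: 1[part,t=1,-]
e22 deliver 1→0: ·
e23 crash(1): 1[✗part,t=1,-]
e24 recover(1): 1[part,t=1,-]
e25 deliver 4→1: ·
e26 propose(0,'s'): 0[coor,t=4,-]

empty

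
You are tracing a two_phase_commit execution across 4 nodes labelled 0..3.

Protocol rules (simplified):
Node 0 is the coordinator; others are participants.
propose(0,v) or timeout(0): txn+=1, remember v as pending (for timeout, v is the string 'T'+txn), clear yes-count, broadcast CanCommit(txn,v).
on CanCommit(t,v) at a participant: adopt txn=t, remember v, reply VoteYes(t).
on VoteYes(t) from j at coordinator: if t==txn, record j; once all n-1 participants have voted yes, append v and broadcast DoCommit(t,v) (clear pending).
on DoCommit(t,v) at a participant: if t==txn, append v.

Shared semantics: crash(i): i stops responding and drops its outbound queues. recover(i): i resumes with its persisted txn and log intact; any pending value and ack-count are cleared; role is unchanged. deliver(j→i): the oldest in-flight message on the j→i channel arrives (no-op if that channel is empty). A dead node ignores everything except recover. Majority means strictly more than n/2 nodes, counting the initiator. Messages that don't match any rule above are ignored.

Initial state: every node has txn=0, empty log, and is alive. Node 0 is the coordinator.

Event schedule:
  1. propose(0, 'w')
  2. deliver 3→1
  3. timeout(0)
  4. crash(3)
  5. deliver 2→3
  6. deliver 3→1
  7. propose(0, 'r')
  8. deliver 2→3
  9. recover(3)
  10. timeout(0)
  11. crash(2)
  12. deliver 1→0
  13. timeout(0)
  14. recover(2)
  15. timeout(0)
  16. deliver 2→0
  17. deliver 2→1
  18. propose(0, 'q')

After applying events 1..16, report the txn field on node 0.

step 1 propose(0,'w'): 0={coor,t=1,log=-}
step 2 deliver 3→1: —
step 3 timeout(0): 0={coor,t=2,log=-}
step 4 crash(3): 3={✗part,t=0,log=-}
step 5 deliver 2→3: —
step 6 deliver 3→1: —
step 7 propose(0,'r'): 0={coor,t=3,log=-}
step 8 deliver 2→3: —
step 9 recover(3): 3={part,t=0,log=-}
step 10 timeout(0): 0={coor,t=4,log=-}
step 11 crash(2): 2={✗part,t=0,log=-}
step 12 deliver 1→0: —
step 13 timeout(0): 0={coor,t=5,log=-}
step 14 recover(2): 2={part,t=0,log=-}
step 15 timeout(0): 0={coor,t=6,log=-}
step 16 deliver 2→0: —

6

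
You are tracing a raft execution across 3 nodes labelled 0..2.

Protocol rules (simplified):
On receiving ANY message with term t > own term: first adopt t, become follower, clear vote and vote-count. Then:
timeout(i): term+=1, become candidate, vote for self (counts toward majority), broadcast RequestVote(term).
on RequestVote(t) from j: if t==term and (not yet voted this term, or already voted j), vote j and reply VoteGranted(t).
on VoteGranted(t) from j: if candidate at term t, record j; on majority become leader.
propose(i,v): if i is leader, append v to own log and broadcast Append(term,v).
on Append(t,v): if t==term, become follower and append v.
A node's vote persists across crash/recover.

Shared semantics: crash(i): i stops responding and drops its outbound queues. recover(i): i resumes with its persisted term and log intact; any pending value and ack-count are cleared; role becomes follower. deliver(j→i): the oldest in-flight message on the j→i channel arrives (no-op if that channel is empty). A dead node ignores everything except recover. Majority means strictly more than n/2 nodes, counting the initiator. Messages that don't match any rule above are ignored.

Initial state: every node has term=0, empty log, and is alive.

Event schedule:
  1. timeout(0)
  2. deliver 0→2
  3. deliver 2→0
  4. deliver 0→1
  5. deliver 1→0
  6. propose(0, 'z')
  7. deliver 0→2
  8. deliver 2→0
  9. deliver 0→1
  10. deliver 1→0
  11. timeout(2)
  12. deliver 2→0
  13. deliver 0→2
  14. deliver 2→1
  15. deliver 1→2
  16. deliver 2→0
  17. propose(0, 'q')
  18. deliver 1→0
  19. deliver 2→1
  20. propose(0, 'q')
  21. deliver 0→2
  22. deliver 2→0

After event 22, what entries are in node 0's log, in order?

z

step 1 timeout(0): 0={cand,t=1,log=-}
step 2 deliver 0→2: 2={foll,t=1,log=-}
step 3 deliver 2→0: 0={lead,t=1,log=-}
step 4 deliver 0→1: 1={foll,t=1,log=-}
step 5 deliver 1→0: —
step 6 propose(0,'z'): 0={lead,t=1,log=z}
step 7 deliver 0→2: 2={foll,t=1,log=z}
step 8 deliver 2→0: —
step 9 deliver 0→1: 1={foll,t=1,log=z}
step 10 deliver 1→0: —
step 11 timeout(2): 2={cand,t=2,log=z}
step 12 deliver 2→0: 0={foll,t=2,log=z}
step 13 deliver 0→2: 2={lead,t=2,log=z}
step 14 deliver 2→1: 1={foll,t=2,log=z}
step 15 deliver 1→2: —
step 16 deliver 2→0: —
step 17 propose(0,'q'): —
step 18 deliver 1→0: —
step 19 deliver 2→1: —
step 20 propose(0,'q'): —
step 21 deliver 0→2: —
step 22 deliver 2→0: —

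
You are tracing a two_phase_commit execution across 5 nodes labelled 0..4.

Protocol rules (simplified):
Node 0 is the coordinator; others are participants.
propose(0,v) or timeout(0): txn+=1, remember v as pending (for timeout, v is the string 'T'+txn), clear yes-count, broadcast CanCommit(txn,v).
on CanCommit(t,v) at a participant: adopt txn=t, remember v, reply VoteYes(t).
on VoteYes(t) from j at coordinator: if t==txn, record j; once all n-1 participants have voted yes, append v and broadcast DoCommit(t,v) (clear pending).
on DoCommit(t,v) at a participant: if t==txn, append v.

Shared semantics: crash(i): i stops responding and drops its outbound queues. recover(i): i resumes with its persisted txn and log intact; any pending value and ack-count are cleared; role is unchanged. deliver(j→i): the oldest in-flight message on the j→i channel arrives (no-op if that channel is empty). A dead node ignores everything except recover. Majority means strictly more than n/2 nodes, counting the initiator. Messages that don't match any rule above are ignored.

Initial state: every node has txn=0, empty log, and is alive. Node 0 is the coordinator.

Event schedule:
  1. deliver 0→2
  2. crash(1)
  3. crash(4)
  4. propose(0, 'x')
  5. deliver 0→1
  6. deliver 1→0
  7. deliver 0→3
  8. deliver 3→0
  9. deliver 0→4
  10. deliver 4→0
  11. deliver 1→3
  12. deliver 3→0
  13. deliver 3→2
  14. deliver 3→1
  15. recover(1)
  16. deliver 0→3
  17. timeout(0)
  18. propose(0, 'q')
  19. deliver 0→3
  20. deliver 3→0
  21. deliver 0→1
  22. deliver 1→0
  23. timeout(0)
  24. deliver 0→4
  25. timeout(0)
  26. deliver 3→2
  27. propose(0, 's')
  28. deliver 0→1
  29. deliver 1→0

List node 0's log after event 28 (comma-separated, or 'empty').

after 1 — deliver 0→2: ·
after 2 — crash(1): n1:✗part/t0/[-]
after 3 — crash(4): n4:✗part/t0/[-]
after 4 — propose(0,'x'): n0:coor/t1/[-]
after 5 — deliver 0→1: ·
after 6 — deliver 1→0: ·
after 7 — deliver 0→3: n3:part/t1/[-]
after 8 — deliver 3→0: ·
after 9 — deliver 0→4: ·
after 10 — deliver 4→0: ·
after 11 — deliver 1→3: ·
after 12 — deliver 3→0: ·
after 13 — deliver 3→2: ·
after 14 — deliver 3→1: ·
after 15 — recover(1): n1:part/t0/[-]
after 16 — deliver 0→3: ·
after 17 — timeout(0): n0:coor/t2/[-]
after 18 — propose(0,'q'): n0:coor/t3/[-]
after 19 — deliver 0→3: n3:part/t2/[-]
after 20 — deliver 3→0: ·
after 21 — deliver 0→1: n1:part/t1/[-]
after 22 — deliver 1→0: ·
after 23 — timeout(0): n0:coor/t4/[-]
after 24 — deliver 0→4: ·
after 25 — timeout(0): n0:coor/t5/[-]
after 26 — deliver 3→2: ·
after 27 — propose(0,'s'): n0:coor/t6/[-]
after 28 — deliver 0→1: n1:part/t2/[-]

empty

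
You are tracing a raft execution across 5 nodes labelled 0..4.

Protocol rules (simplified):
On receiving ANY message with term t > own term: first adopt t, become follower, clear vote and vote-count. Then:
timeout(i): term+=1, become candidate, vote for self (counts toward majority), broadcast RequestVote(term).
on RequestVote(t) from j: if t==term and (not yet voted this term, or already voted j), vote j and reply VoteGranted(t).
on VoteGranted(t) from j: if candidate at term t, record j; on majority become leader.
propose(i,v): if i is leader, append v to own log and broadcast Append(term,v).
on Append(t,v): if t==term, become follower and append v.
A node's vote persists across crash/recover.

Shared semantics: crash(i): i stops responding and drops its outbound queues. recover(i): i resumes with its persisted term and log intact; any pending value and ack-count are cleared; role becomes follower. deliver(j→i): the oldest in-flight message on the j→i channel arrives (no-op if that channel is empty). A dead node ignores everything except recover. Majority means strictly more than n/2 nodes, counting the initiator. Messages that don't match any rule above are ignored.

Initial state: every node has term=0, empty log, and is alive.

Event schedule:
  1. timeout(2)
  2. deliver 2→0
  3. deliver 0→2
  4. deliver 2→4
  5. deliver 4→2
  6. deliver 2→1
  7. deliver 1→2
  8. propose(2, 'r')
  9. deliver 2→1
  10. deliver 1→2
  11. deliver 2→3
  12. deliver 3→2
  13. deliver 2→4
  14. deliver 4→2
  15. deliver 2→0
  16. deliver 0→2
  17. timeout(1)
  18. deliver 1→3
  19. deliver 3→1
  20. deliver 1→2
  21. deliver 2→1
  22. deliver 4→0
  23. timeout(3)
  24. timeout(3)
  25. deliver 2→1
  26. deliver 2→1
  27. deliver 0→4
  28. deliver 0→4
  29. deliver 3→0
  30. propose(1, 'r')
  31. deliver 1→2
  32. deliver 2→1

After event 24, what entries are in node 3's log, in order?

e1 timeout(2): 2[cand,t=1,-]
e2 deliver 2→0: 0[foll,t=1,-]
e3 deliver 0→2: ·
e4 deliver 2→4: 4[foll,t=1,-]
e5 deliver 4→2: 2[lead,t=1,-]
e6 deliver 2→1: 1[foll,t=1,-]
e7 deliver 1→2: ·
e8 propose(2,'r'): 2[lead,t=1,r]
e9 deliver 2→1: 1[foll,t=1,r]
e10 deliver 1→2: ·
e11 deliver 2→3: 3[foll,t=1,-]
e12 deliver 3→2: ·
e13 deliver 2→4: 4[foll,t=1,r]
e14 deliver 4→2: ·
e15 deliver 2→0: 0[foll,t=1,r]
e16 deliver 0→2: ·
e17 timeout(1): 1[cand,t=2,r]
e18 deliver 1→3: 3[foll,t=2,-]
e19 deliver 3→1: ·
e20 deliver 1→2: 2[foll,t=2,r]
e21 deliver 2→1: 1[lead,t=2,r]
e22 deliver 4→0: ·
e23 timeout(3): 3[cand,t=3,-]
e24 timeout(3): 3[cand,t=4,-]

empty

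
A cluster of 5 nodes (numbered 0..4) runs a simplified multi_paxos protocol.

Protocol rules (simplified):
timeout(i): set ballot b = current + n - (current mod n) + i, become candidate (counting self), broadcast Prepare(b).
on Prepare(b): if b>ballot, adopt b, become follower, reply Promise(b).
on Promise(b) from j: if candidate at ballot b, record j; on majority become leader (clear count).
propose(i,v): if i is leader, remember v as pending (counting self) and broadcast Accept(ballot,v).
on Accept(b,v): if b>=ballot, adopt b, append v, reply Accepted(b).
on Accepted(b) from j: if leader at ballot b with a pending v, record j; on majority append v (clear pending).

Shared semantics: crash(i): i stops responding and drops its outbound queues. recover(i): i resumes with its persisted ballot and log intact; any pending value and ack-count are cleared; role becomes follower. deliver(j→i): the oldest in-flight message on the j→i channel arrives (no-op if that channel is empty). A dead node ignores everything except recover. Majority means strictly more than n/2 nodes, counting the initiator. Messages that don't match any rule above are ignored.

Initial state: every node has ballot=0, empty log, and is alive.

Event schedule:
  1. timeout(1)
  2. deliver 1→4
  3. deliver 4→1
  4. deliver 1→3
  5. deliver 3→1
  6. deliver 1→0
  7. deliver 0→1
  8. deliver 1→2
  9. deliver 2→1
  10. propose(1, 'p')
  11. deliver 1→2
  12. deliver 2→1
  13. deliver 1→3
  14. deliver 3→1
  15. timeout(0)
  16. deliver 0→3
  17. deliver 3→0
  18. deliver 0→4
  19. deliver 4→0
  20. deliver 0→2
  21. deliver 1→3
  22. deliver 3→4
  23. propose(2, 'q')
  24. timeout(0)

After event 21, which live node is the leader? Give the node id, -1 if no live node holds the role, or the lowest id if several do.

0

[1] timeout(1) → N1(cand b6 [-])
[2] deliver 1→4 → N4(foll b6 [-])
[3] deliver 4→1 → ∅
[4] deliver 1→3 → N3(foll b6 [-])
[5] deliver 3→1 → N1(lead b6 [-])
[6] deliver 1→0 → N0(foll b6 [-])
[7] deliver 0→1 → ∅
[8] deliver 1→2 → N2(foll b6 [-])
[9] deliver 2→1 → ∅
[10] propose(1,'p') → ∅
[11] deliver 1→2 → N2(foll b6 [p])
[12] deliver 2→1 → ∅
[13] deliver 1→3 → N3(foll b6 [p])
[14] deliver 3→1 → N1(lead b6 [p])
[15] timeout(0) → N0(cand b10 [-])
[16] deliver 0→3 → N3(foll b10 [p])
[17] deliver 3→0 → ∅
[18] deliver 0→4 → N4(foll b10 [-])
[19] deliver 4→0 → N0(lead b10 [-])
[20] deliver 0→2 → N2(foll b10 [p])
[21] deliver 1→3 → ∅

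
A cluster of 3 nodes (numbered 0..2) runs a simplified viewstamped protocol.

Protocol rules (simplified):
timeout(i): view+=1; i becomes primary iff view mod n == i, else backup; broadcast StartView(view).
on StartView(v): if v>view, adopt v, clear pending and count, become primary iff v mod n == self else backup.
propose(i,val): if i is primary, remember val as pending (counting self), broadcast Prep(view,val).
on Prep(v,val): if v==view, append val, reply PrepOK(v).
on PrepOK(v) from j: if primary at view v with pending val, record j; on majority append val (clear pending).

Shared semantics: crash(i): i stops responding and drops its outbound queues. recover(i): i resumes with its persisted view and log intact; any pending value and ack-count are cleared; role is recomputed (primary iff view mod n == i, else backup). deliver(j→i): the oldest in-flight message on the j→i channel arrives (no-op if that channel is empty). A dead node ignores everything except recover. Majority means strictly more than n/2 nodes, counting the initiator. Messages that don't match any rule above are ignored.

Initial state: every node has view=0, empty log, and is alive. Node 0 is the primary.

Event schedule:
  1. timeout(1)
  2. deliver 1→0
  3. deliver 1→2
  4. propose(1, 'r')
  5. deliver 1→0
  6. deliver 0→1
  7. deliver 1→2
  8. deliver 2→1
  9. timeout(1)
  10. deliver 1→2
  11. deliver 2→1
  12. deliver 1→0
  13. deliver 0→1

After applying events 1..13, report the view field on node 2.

2

1. timeout(1):  <1:prim v1 ->
2. deliver 1→0:  <0:back v1 ->
3. deliver 1→2:  <2:back v1 ->
4. propose(1,'r'):  nop
5. deliver 1→0:  <0:back v1 r>
6. deliver 0→1:  <1:prim v1 r>
7. deliver 1→2:  <2:back v1 r>
8. deliver 2→1:  nop
9. timeout(1):  <1:back v2 r>
10. deliver 1→2:  <2:prim v2 r>
11. deliver 2→1:  nop
12. deliver 1→0:  <0:back v2 r>
13. deliver 0→1:  nop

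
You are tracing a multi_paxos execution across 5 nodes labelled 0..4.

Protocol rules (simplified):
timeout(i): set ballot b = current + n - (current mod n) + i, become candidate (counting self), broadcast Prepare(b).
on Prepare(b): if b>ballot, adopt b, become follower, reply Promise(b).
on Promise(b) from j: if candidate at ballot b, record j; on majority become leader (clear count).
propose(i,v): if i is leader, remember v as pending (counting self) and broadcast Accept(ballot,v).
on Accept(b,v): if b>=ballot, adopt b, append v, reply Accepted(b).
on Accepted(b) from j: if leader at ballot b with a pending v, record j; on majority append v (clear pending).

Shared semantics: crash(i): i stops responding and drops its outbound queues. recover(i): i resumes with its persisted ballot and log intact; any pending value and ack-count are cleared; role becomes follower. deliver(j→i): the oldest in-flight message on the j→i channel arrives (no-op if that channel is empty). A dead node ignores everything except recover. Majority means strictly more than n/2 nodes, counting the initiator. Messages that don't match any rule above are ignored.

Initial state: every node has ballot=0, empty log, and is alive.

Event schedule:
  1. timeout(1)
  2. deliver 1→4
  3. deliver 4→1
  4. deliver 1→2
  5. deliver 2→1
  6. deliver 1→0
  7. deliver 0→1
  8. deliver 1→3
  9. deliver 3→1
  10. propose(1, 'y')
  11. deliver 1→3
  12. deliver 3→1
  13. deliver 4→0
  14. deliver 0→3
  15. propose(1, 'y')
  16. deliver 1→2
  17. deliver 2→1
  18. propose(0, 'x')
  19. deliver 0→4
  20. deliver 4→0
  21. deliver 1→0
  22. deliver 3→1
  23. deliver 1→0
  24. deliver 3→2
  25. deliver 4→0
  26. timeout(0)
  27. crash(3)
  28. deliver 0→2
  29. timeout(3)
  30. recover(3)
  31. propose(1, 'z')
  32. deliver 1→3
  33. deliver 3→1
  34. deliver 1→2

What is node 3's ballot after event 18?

e1 timeout(1): 1[cand,b=6,-]
e2 deliver 1→4: 4[foll,b=6,-]
e3 deliver 4→1: ·
e4 deliver 1→2: 2[foll,b=6,-]
e5 deliver 2→1: 1[lead,b=6,-]
e6 deliver 1→0: 0[foll,b=6,-]
e7 deliver 0→1: ·
e8 deliver 1→3: 3[foll,b=6,-]
e9 deliver 3→1: ·
e10 propose(1,'y'): ·
e11 deliver 1→3: 3[foll,b=6,y]
e12 deliver 3→1: ·
e13 deliver 4→0: ·
e14 deliver 0→3: ·
e15 propose(1,'y'): ·
e16 deliver 1→2: 2[foll,b=6,y]
e17 deliver 2→1: ·
e18 propose(0,'x'): ·

6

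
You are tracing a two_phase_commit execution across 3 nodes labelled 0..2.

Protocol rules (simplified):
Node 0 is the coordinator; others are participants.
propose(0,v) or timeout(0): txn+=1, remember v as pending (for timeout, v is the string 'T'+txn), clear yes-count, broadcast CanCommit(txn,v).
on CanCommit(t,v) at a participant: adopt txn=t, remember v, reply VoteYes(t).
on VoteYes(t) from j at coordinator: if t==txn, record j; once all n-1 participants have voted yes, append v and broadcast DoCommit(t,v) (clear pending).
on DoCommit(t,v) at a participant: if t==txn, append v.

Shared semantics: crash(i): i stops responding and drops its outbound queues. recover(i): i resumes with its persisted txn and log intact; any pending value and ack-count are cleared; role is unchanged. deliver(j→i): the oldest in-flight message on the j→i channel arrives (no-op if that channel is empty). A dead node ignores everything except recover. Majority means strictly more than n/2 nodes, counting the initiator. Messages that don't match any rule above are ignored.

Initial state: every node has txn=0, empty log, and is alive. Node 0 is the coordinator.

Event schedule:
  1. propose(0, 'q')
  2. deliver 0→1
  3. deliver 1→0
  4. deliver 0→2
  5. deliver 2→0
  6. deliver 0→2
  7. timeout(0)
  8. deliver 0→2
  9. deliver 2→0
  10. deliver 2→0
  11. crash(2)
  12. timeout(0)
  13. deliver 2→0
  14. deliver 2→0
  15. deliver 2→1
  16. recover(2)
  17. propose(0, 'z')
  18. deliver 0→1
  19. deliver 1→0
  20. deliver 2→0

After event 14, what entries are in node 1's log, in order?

step 1 propose(0,'q'): 0={coor,t=1,log=-}
step 2 deliver 0→1: 1={part,t=1,log=-}
step 3 deliver 1→0: —
step 4 deliver 0→2: 2={part,t=1,log=-}
step 5 deliver 2→0: 0={coor,t=1,log=q}
step 6 deliver 0→2: 2={part,t=1,log=q}
step 7 timeout(0): 0={coor,t=2,log=q}
step 8 deliver 0→2: 2={part,t=2,log=q}
step 9 deliver 2→0: —
step 10 deliver 2→0: —
step 11 crash(2): 2={✗part,t=2,log=q}
step 12 timeout(0): 0={coor,t=3,log=q}
step 13 deliver 2→0: —
step 14 deliver 2→0: —

empty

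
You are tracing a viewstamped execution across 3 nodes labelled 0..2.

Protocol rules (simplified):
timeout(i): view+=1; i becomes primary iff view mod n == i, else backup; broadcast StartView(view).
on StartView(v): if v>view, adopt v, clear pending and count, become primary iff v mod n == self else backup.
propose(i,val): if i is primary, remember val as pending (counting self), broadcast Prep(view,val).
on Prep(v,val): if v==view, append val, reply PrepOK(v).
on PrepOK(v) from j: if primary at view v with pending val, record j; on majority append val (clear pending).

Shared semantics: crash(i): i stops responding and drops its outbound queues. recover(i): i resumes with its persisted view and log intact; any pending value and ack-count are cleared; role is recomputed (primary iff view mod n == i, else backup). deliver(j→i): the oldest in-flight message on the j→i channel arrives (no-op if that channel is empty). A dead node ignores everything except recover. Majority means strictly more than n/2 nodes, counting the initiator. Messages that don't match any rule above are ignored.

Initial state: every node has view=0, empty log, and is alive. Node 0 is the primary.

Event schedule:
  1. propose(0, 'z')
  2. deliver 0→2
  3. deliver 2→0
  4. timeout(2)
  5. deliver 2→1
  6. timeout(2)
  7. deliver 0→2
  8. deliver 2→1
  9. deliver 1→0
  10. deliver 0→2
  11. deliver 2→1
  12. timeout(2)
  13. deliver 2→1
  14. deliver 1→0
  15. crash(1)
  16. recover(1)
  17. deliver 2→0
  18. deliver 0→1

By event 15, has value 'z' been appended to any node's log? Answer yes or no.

[1] propose(0,'z') → ∅
[2] deliver 0→2 → N2(back v0 [z])
[3] deliver 2→0 → N0(prim v0 [z])
[4] timeout(2) → N2(back v1 [z])
[5] deliver 2→1 → N1(prim v1 [-])
[6] timeout(2) → N2(prim v2 [z])
[7] deliver 0→2 → ∅
[8] deliver 2→1 → N1(back v2 [-])
[9] deliver 1→0 → ∅
[10] deliver 0→2 → ∅
[11] deliver 2→1 → ∅
[12] timeout(2) → N2(back v3 [z])
[13] deliver 2→1 → N1(back v3 [-])
[14] deliver 1→0 → ∅
[15] crash(1) → N1(✗back v3 [-])

yes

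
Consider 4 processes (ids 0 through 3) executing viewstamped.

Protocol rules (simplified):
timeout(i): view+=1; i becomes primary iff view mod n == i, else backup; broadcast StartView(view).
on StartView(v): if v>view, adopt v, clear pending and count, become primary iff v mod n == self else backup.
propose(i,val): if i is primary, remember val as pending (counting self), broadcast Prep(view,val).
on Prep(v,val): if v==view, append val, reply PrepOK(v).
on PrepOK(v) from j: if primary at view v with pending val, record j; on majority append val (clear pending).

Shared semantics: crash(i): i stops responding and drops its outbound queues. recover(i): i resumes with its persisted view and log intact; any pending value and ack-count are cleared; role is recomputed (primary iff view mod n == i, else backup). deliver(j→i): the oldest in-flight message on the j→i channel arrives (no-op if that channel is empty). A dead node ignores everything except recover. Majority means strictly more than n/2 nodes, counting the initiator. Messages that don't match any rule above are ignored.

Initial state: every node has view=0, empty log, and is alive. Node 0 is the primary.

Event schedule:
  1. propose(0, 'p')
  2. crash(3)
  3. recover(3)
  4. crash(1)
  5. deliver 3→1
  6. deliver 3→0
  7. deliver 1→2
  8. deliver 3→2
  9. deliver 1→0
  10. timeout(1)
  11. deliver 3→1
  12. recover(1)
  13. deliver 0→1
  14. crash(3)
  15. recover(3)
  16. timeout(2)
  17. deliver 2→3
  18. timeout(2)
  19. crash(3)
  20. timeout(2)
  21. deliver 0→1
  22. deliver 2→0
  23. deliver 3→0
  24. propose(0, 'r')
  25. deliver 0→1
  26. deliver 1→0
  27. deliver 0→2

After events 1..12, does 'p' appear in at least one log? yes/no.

e1 propose(0,'p'): ·
e2 crash(3): 3[✗back,v=0,-]
e3 recover(3): 3[back,v=0,-]
e4 crash(1): 1[✗back,v=0,-]
e5 deliver 3→1: ·
e6 deliver 3→0: ·
e7 deliver 1→2: ·
e8 deliver 3→2: ·
e9 deliver 1→0: ·
e10 timeout(1): ·
e11 deliver 3→1: ·
e12 recover(1): 1[back,v=0,-]

no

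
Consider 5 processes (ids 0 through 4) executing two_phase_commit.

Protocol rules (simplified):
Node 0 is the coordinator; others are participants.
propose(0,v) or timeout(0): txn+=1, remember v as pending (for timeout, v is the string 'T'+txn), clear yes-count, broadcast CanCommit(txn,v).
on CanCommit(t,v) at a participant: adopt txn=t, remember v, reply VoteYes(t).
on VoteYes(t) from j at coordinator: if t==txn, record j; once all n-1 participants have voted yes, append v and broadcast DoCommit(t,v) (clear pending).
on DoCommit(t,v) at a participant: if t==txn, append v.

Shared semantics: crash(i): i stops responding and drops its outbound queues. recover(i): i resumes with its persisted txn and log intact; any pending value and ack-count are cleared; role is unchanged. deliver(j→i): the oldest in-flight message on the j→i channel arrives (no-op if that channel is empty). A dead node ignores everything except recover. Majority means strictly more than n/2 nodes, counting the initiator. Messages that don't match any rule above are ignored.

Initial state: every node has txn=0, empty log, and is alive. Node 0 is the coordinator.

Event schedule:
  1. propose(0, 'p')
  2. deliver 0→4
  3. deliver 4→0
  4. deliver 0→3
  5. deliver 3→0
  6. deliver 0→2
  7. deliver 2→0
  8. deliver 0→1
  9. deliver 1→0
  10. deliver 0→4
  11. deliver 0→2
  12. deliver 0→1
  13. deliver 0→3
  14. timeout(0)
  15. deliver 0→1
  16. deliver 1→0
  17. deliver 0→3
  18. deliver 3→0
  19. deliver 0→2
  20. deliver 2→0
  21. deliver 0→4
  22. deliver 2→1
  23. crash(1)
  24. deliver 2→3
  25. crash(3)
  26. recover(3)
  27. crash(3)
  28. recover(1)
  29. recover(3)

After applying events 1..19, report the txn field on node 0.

step 1 propose(0,'p'): 0={coor,t=1,log=-}
step 2 deliver 0→4: 4={part,t=1,log=-}
step 3 deliver 4→0: —
step 4 deliver 0→3: 3={part,t=1,log=-}
step 5 deliver 3→0: —
step 6 deliver 0→2: 2={part,t=1,log=-}
step 7 deliver 2→0: —
step 8 deliver 0→1: 1={part,t=1,log=-}
step 9 deliver 1→0: 0={coor,t=1,log=p}
step 10 deliver 0→4: 4={part,t=1,log=p}
step 11 deliver 0→2: 2={part,t=1,log=p}
step 12 deliver 0→1: 1={part,t=1,log=p}
step 13 deliver 0→3: 3={part,t=1,log=p}
step 14 timeout(0): 0={coor,t=2,log=p}
step 15 deliver 0→1: 1={part,t=2,log=p}
step 16 deliver 1→0: —
step 17 deliver 0→3: 3={part,t=2,log=p}
step 18 deliver 3→0: —
step 19 deliver 0→2: 2={part,t=2,log=p}

2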